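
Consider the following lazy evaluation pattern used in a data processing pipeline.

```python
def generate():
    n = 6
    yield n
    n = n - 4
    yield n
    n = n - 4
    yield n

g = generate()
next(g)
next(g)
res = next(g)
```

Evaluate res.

Step 1: Trace through generator execution:
  Yield 1: n starts at 6, yield 6
  Yield 2: n = 6 - 4 = 2, yield 2
  Yield 3: n = 2 - 4 = -2, yield -2
Step 2: First next() gets 6, second next() gets the second value, third next() yields -2.
Therefore res = -2.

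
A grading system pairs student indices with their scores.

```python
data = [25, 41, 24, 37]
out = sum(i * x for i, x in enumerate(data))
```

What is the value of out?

Step 1: Compute i * x for each (i, x) in enumerate([25, 41, 24, 37]):
  i=0, x=25: 0*25 = 0
  i=1, x=41: 1*41 = 41
  i=2, x=24: 2*24 = 48
  i=3, x=37: 3*37 = 111
Step 2: sum = 0 + 41 + 48 + 111 = 200.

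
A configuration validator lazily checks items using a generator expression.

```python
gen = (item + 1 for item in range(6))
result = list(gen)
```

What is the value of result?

Step 1: For each item in range(6), compute item+1:
  item=0: 0+1 = 1
  item=1: 1+1 = 2
  item=2: 2+1 = 3
  item=3: 3+1 = 4
  item=4: 4+1 = 5
  item=5: 5+1 = 6
Therefore result = [1, 2, 3, 4, 5, 6].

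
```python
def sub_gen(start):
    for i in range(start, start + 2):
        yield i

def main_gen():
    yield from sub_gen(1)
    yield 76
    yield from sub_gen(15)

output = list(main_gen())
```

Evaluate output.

Step 1: main_gen() delegates to sub_gen(1):
  yield 1
  yield 2
Step 2: yield 76
Step 3: Delegates to sub_gen(15):
  yield 15
  yield 16
Therefore output = [1, 2, 76, 15, 16].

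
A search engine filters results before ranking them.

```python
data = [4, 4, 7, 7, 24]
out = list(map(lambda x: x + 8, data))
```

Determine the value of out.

Step 1: Apply lambda x: x + 8 to each element:
  4 -> 12
  4 -> 12
  7 -> 15
  7 -> 15
  24 -> 32
Therefore out = [12, 12, 15, 15, 32].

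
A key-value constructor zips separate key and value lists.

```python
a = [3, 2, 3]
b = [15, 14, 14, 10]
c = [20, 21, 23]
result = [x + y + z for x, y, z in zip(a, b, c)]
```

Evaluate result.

Step 1: zip three lists (truncates to shortest, len=3):
  3 + 15 + 20 = 38
  2 + 14 + 21 = 37
  3 + 14 + 23 = 40
Therefore result = [38, 37, 40].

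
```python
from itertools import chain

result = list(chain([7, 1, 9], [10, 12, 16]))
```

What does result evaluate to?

Step 1: chain() concatenates iterables: [7, 1, 9] + [10, 12, 16].
Therefore result = [7, 1, 9, 10, 12, 16].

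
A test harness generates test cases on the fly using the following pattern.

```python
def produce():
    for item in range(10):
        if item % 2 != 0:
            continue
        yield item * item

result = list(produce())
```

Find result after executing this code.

Step 1: Only yield item**2 when item is divisible by 2:
  item=0: 0 % 2 == 0, yield 0**2 = 0
  item=2: 2 % 2 == 0, yield 2**2 = 4
  item=4: 4 % 2 == 0, yield 4**2 = 16
  item=6: 6 % 2 == 0, yield 6**2 = 36
  item=8: 8 % 2 == 0, yield 8**2 = 64
Therefore result = [0, 4, 16, 36, 64].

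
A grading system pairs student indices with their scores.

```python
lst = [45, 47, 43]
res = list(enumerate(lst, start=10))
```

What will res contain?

Step 1: enumerate with start=10:
  (10, 45)
  (11, 47)
  (12, 43)
Therefore res = [(10, 45), (11, 47), (12, 43)].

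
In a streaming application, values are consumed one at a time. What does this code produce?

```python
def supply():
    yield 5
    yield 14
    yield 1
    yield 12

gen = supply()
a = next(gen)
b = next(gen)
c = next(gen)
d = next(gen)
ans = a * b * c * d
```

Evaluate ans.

Step 1: Create generator and consume all values:
  a = next(gen) = 5
  b = next(gen) = 14
  c = next(gen) = 1
  d = next(gen) = 12
Step 2: ans = 5 * 14 * 1 * 12 = 840.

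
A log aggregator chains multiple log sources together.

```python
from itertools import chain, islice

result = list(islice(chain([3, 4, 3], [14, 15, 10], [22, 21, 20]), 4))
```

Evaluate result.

Step 1: chain([3, 4, 3], [14, 15, 10], [22, 21, 20]) = [3, 4, 3, 14, 15, 10, 22, 21, 20].
Step 2: islice takes first 4 elements: [3, 4, 3, 14].
Therefore result = [3, 4, 3, 14].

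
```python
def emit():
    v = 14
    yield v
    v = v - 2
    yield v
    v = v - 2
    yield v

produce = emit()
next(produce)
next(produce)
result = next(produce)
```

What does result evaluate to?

Step 1: Trace through generator execution:
  Yield 1: v starts at 14, yield 14
  Yield 2: v = 14 - 2 = 12, yield 12
  Yield 3: v = 12 - 2 = 10, yield 10
Step 2: First next() gets 14, second next() gets the second value, third next() yields 10.
Therefore result = 10.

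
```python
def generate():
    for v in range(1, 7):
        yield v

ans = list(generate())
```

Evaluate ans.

Step 1: The generator yields each value from range(1, 7).
Step 2: list() consumes all yields: [1, 2, 3, 4, 5, 6].
Therefore ans = [1, 2, 3, 4, 5, 6].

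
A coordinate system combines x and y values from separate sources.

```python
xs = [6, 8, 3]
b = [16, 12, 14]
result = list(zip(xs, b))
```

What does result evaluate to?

Step 1: zip pairs elements at same index:
  Index 0: (6, 16)
  Index 1: (8, 12)
  Index 2: (3, 14)
Therefore result = [(6, 16), (8, 12), (3, 14)].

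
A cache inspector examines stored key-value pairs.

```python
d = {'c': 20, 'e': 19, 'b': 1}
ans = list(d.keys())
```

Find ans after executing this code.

Step 1: d.keys() returns the dictionary keys in insertion order.
Therefore ans = ['c', 'e', 'b'].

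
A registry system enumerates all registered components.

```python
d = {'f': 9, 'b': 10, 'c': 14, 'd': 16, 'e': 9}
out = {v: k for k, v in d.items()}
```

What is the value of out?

Step 1: Invert dict (swap keys and values):
  'f': 9 -> 9: 'f'
  'b': 10 -> 10: 'b'
  'c': 14 -> 14: 'c'
  'd': 16 -> 16: 'd'
  'e': 9 -> 9: 'e'
Therefore out = {9: 'e', 10: 'b', 14: 'c', 16: 'd'}.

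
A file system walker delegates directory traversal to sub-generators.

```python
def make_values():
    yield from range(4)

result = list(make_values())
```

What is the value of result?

Step 1: yield from delegates to the iterable, yielding each element.
Step 2: Collected values: [0, 1, 2, 3].
Therefore result = [0, 1, 2, 3].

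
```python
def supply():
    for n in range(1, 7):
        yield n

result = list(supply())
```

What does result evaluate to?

Step 1: The generator yields each value from range(1, 7).
Step 2: list() consumes all yields: [1, 2, 3, 4, 5, 6].
Therefore result = [1, 2, 3, 4, 5, 6].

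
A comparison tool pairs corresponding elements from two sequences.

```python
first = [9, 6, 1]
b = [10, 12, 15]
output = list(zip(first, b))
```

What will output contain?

Step 1: zip pairs elements at same index:
  Index 0: (9, 10)
  Index 1: (6, 12)
  Index 2: (1, 15)
Therefore output = [(9, 10), (6, 12), (1, 15)].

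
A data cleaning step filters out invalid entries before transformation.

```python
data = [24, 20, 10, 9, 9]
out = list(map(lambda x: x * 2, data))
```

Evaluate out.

Step 1: Apply lambda x: x * 2 to each element:
  24 -> 48
  20 -> 40
  10 -> 20
  9 -> 18
  9 -> 18
Therefore out = [48, 40, 20, 18, 18].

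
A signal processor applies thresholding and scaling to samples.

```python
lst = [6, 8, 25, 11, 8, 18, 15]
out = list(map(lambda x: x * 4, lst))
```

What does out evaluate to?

Step 1: Apply lambda x: x * 4 to each element:
  6 -> 24
  8 -> 32
  25 -> 100
  11 -> 44
  8 -> 32
  18 -> 72
  15 -> 60
Therefore out = [24, 32, 100, 44, 32, 72, 60].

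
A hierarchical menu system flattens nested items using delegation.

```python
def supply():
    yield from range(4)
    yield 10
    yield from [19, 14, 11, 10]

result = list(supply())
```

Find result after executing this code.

Step 1: Trace yields in order:
  yield 0
  yield 1
  yield 2
  yield 3
  yield 10
  yield 19
  yield 14
  yield 11
  yield 10
Therefore result = [0, 1, 2, 3, 10, 19, 14, 11, 10].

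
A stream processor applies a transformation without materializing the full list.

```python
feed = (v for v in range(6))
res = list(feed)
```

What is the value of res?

Step 1: Generator expression iterates range(6): [0, 1, 2, 3, 4, 5].
Step 2: list() collects all values.
Therefore res = [0, 1, 2, 3, 4, 5].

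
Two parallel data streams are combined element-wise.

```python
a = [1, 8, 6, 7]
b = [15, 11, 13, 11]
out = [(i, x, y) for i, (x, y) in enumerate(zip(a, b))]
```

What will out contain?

Step 1: enumerate(zip(a, b)) gives index with paired elements:
  i=0: (1, 15)
  i=1: (8, 11)
  i=2: (6, 13)
  i=3: (7, 11)
Therefore out = [(0, 1, 15), (1, 8, 11), (2, 6, 13), (3, 7, 11)].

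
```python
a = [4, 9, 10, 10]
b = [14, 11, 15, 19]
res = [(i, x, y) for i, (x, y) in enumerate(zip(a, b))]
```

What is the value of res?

Step 1: enumerate(zip(a, b)) gives index with paired elements:
  i=0: (4, 14)
  i=1: (9, 11)
  i=2: (10, 15)
  i=3: (10, 19)
Therefore res = [(0, 4, 14), (1, 9, 11), (2, 10, 15), (3, 10, 19)].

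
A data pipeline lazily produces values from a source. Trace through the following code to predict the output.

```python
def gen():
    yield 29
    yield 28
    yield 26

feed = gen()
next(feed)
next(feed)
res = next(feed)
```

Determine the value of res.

Step 1: gen() creates a generator.
Step 2: next(feed) yields 29 (consumed and discarded).
Step 3: next(feed) yields 28 (consumed and discarded).
Step 4: next(feed) yields 26, assigned to res.
Therefore res = 26.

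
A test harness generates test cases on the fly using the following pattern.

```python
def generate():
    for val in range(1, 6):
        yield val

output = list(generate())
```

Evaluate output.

Step 1: The generator yields each value from range(1, 6).
Step 2: list() consumes all yields: [1, 2, 3, 4, 5].
Therefore output = [1, 2, 3, 4, 5].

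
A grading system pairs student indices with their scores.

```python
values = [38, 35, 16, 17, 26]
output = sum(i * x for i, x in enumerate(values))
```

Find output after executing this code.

Step 1: Compute i * x for each (i, x) in enumerate([38, 35, 16, 17, 26]):
  i=0, x=38: 0*38 = 0
  i=1, x=35: 1*35 = 35
  i=2, x=16: 2*16 = 32
  i=3, x=17: 3*17 = 51
  i=4, x=26: 4*26 = 104
Step 2: sum = 0 + 35 + 32 + 51 + 104 = 222.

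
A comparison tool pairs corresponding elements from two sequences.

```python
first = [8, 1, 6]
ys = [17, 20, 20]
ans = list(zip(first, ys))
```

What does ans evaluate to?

Step 1: zip pairs elements at same index:
  Index 0: (8, 17)
  Index 1: (1, 20)
  Index 2: (6, 20)
Therefore ans = [(8, 17), (1, 20), (6, 20)].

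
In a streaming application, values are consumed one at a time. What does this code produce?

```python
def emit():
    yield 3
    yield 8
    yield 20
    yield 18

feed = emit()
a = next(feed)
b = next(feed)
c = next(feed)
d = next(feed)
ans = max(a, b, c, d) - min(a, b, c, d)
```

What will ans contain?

Step 1: Create generator and consume all values:
  a = next(feed) = 3
  b = next(feed) = 8
  c = next(feed) = 20
  d = next(feed) = 18
Step 2: max = 20, min = 3, ans = 20 - 3 = 17.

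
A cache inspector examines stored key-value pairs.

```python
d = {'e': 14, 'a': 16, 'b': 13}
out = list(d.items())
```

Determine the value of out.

Step 1: d.items() returns (key, value) pairs in insertion order.
Therefore out = [('e', 14), ('a', 16), ('b', 13)].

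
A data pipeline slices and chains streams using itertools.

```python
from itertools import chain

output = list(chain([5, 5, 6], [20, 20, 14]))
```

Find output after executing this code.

Step 1: chain() concatenates iterables: [5, 5, 6] + [20, 20, 14].
Therefore output = [5, 5, 6, 20, 20, 14].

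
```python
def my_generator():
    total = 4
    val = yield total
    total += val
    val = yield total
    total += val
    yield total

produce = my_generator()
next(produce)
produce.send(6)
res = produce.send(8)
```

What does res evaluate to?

Step 1: next() -> yield total=4.
Step 2: send(6) -> val=6, total = 4+6 = 10, yield 10.
Step 3: send(8) -> val=8, total = 10+8 = 18, yield 18.
Therefore res = 18.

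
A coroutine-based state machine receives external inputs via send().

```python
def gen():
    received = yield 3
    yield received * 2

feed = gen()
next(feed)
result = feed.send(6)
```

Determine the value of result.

Step 1: next(feed) advances to first yield, producing 3.
Step 2: send(6) resumes, received = 6.
Step 3: yield received * 2 = 6 * 2 = 12.
Therefore result = 12.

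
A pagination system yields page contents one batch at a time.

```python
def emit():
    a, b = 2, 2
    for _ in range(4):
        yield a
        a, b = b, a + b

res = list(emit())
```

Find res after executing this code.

Step 1: Fibonacci-like sequence starting with a=2, b=2:
  Iteration 1: yield a=2, then a,b = 2,4
  Iteration 2: yield a=2, then a,b = 4,6
  Iteration 3: yield a=4, then a,b = 6,10
  Iteration 4: yield a=6, then a,b = 10,16
Therefore res = [2, 2, 4, 6].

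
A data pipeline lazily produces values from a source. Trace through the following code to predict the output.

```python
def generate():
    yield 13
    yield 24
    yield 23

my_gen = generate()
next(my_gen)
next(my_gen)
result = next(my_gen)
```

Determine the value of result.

Step 1: generate() creates a generator.
Step 2: next(my_gen) yields 13 (consumed and discarded).
Step 3: next(my_gen) yields 24 (consumed and discarded).
Step 4: next(my_gen) yields 23, assigned to result.
Therefore result = 23.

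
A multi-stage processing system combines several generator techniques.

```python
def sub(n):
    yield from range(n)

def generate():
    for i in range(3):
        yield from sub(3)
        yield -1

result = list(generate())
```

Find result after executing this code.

Step 1: For each i in range(3):
  i=0: yield from sub(3) -> [0, 1, 2], then yield -1
  i=1: yield from sub(3) -> [0, 1, 2], then yield -1
  i=2: yield from sub(3) -> [0, 1, 2], then yield -1
Therefore result = [0, 1, 2, -1, 0, 1, 2, -1, 0, 1, 2, -1].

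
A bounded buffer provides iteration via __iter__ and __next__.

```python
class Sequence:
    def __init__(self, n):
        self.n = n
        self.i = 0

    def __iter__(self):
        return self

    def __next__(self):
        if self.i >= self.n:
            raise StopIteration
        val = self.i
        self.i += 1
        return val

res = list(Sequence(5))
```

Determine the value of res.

Step 1: Sequence(5) creates an iterator counting 0 to 4.
Step 2: list() consumes all values: [0, 1, 2, 3, 4].
Therefore res = [0, 1, 2, 3, 4].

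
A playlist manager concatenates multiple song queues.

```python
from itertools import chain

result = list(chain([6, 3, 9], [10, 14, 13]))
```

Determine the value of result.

Step 1: chain() concatenates iterables: [6, 3, 9] + [10, 14, 13].
Therefore result = [6, 3, 9, 10, 14, 13].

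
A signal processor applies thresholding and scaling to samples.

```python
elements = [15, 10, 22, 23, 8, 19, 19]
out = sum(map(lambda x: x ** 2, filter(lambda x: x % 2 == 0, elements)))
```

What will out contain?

Step 1: Filter even numbers from [15, 10, 22, 23, 8, 19, 19]: [10, 22, 8]
Step 2: Square each: [100, 484, 64]
Step 3: Sum = 648.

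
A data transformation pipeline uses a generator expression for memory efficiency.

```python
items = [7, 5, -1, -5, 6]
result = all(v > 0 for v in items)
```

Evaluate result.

Step 1: Check v > 0 for each element in [7, 5, -1, -5, 6]:
  7 > 0: True
  5 > 0: True
  -1 > 0: False
  -5 > 0: False
  6 > 0: True
Step 2: all() returns False.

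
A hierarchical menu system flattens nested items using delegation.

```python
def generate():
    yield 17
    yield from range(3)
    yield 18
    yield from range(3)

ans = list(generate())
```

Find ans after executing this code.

Step 1: Trace yields in order:
  yield 17
  yield 0
  yield 1
  yield 2
  yield 18
  yield 0
  yield 1
  yield 2
Therefore ans = [17, 0, 1, 2, 18, 0, 1, 2].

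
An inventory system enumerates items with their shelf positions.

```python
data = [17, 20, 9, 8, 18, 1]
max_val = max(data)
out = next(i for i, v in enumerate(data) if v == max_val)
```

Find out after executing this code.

Step 1: max([17, 20, 9, 8, 18, 1]) = 20.
Step 2: Find first index where value == 20:
  Index 0: 17 != 20
  Index 1: 20 == 20, found!
Therefore out = 1.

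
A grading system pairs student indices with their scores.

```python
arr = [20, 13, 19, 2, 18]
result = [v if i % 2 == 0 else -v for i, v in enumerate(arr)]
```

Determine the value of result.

Step 1: For each (i, v), keep v if i is even, negate if odd:
  i=0 (even): keep 20
  i=1 (odd): negate to -13
  i=2 (even): keep 19
  i=3 (odd): negate to -2
  i=4 (even): keep 18
Therefore result = [20, -13, 19, -2, 18].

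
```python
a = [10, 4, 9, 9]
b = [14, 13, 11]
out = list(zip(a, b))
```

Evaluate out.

Step 1: zip stops at shortest (len(a)=4, len(b)=3):
  Index 0: (10, 14)
  Index 1: (4, 13)
  Index 2: (9, 11)
Step 2: Last element of a (9) has no pair, dropped.
Therefore out = [(10, 14), (4, 13), (9, 11)].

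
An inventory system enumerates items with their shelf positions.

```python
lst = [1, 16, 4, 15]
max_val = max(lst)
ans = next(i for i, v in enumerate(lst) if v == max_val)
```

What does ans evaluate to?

Step 1: max([1, 16, 4, 15]) = 16.
Step 2: Find first index where value == 16:
  Index 0: 1 != 16
  Index 1: 16 == 16, found!
Therefore ans = 1.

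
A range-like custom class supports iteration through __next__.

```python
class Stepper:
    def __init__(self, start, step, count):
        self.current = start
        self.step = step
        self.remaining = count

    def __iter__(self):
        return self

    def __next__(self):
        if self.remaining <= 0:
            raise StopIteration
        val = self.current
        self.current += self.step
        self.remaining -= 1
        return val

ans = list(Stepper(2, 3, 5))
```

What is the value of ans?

Step 1: Stepper starts at 2, increments by 3, for 5 steps:
  Yield 2, then current += 3
  Yield 5, then current += 3
  Yield 8, then current += 3
  Yield 11, then current += 3
  Yield 14, then current += 3
Therefore ans = [2, 5, 8, 11, 14].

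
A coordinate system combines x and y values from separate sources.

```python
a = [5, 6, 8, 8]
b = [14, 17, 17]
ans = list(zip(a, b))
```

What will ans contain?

Step 1: zip stops at shortest (len(a)=4, len(b)=3):
  Index 0: (5, 14)
  Index 1: (6, 17)
  Index 2: (8, 17)
Step 2: Last element of a (8) has no pair, dropped.
Therefore ans = [(5, 14), (6, 17), (8, 17)].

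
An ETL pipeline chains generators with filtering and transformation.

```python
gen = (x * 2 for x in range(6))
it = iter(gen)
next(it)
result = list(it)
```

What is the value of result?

Step 1: Generator produces [0, 2, 4, 6, 8, 10].
Step 2: next(it) consumes first element (0).
Step 3: list(it) collects remaining: [2, 4, 6, 8, 10].
Therefore result = [2, 4, 6, 8, 10].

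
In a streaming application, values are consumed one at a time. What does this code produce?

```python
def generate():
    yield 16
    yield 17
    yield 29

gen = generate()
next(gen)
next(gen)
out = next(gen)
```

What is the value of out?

Step 1: generate() creates a generator.
Step 2: next(gen) yields 16 (consumed and discarded).
Step 3: next(gen) yields 17 (consumed and discarded).
Step 4: next(gen) yields 29, assigned to out.
Therefore out = 29.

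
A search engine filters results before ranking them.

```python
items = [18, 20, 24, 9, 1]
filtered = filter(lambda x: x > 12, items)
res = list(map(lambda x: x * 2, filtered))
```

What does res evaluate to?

Step 1: Filter items for elements > 12:
  18: kept
  20: kept
  24: kept
  9: removed
  1: removed
Step 2: Map x * 2 on filtered [18, 20, 24]:
  18 -> 36
  20 -> 40
  24 -> 48
Therefore res = [36, 40, 48].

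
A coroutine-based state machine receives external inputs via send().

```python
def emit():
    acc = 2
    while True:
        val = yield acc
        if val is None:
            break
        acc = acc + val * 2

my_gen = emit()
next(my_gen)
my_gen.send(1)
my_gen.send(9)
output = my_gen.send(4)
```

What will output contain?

Step 1: next() -> yield acc=2.
Step 2: send(1) -> val=1, acc = 2 + 1*2 = 4, yield 4.
Step 3: send(9) -> val=9, acc = 4 + 9*2 = 22, yield 22.
Step 4: send(4) -> val=4, acc = 22 + 4*2 = 30, yield 30.
Therefore output = 30.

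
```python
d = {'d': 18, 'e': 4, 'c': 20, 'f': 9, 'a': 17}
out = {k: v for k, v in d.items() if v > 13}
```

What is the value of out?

Step 1: Filter items where value > 13:
  'd': 18 > 13: kept
  'e': 4 <= 13: removed
  'c': 20 > 13: kept
  'f': 9 <= 13: removed
  'a': 17 > 13: kept
Therefore out = {'d': 18, 'c': 20, 'a': 17}.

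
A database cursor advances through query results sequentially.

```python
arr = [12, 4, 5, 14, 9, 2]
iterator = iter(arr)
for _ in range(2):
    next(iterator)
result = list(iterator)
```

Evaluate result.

Step 1: Create iterator over [12, 4, 5, 14, 9, 2].
Step 2: Advance 2 positions (consuming [12, 4]).
Step 3: list() collects remaining elements: [5, 14, 9, 2].
Therefore result = [5, 14, 9, 2].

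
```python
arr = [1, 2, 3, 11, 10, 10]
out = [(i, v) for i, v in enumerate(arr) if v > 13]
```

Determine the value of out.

Step 1: Filter enumerate([1, 2, 3, 11, 10, 10]) keeping v > 13:
  (0, 1): 1 <= 13, excluded
  (1, 2): 2 <= 13, excluded
  (2, 3): 3 <= 13, excluded
  (3, 11): 11 <= 13, excluded
  (4, 10): 10 <= 13, excluded
  (5, 10): 10 <= 13, excluded
Therefore out = [].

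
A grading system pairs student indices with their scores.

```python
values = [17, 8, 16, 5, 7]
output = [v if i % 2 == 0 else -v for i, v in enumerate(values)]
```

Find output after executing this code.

Step 1: For each (i, v), keep v if i is even, negate if odd:
  i=0 (even): keep 17
  i=1 (odd): negate to -8
  i=2 (even): keep 16
  i=3 (odd): negate to -5
  i=4 (even): keep 7
Therefore output = [17, -8, 16, -5, 7].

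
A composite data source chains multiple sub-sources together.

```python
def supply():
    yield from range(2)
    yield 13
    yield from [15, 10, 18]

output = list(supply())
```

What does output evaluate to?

Step 1: Trace yields in order:
  yield 0
  yield 1
  yield 13
  yield 15
  yield 10
  yield 18
Therefore output = [0, 1, 13, 15, 10, 18].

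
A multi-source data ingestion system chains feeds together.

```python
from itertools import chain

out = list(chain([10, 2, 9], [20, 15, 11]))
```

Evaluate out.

Step 1: chain() concatenates iterables: [10, 2, 9] + [20, 15, 11].
Therefore out = [10, 2, 9, 20, 15, 11].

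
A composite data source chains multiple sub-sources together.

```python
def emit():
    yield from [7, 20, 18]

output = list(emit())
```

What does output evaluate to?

Step 1: yield from delegates to the iterable, yielding each element.
Step 2: Collected values: [7, 20, 18].
Therefore output = [7, 20, 18].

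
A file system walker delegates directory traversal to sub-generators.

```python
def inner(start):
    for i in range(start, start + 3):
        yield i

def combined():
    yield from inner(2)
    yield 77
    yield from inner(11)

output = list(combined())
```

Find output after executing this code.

Step 1: combined() delegates to inner(2):
  yield 2
  yield 3
  yield 4
Step 2: yield 77
Step 3: Delegates to inner(11):
  yield 11
  yield 12
  yield 13
Therefore output = [2, 3, 4, 77, 11, 12, 13].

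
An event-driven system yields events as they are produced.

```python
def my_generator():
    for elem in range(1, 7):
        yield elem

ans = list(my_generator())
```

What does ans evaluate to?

Step 1: The generator yields each value from range(1, 7).
Step 2: list() consumes all yields: [1, 2, 3, 4, 5, 6].
Therefore ans = [1, 2, 3, 4, 5, 6].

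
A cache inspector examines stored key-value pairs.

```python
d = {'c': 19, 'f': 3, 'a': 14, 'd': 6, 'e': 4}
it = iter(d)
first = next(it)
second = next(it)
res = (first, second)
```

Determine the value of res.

Step 1: iter(d) iterates over keys: ['c', 'f', 'a', 'd', 'e'].
Step 2: first = next(it) = 'c', second = next(it) = 'f'.
Therefore res = ('c', 'f').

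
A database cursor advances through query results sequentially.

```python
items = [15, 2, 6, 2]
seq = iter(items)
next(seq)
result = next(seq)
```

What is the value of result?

Step 1: Create iterator over [15, 2, 6, 2].
Step 2: next() consumes 15.
Step 3: next() returns 2.
Therefore result = 2.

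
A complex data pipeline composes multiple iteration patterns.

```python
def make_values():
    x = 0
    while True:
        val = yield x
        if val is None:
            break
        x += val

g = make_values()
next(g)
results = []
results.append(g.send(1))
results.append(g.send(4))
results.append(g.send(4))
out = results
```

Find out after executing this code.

Step 1: next(g) -> yield 0.
Step 2: send(1) -> x = 1, yield 1.
Step 3: send(4) -> x = 5, yield 5.
Step 4: send(4) -> x = 9, yield 9.
Therefore out = [1, 5, 9].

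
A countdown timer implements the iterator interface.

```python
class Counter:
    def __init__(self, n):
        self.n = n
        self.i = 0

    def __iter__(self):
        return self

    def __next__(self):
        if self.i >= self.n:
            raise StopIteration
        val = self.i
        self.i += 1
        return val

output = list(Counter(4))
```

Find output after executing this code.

Step 1: Counter(4) creates an iterator counting 0 to 3.
Step 2: list() consumes all values: [0, 1, 2, 3].
Therefore output = [0, 1, 2, 3].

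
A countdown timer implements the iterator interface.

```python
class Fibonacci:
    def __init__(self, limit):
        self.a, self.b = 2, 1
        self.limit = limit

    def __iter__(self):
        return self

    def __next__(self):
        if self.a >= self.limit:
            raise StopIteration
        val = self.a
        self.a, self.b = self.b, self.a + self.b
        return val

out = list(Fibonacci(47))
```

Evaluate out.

Step 1: Fibonacci-like sequence (a=2, b=1) until >= 47:
  Yield 2, then a,b = 1,3
  Yield 1, then a,b = 3,4
  Yield 3, then a,b = 4,7
  Yield 4, then a,b = 7,11
  Yield 7, then a,b = 11,18
  Yield 11, then a,b = 18,29
  Yield 18, then a,b = 29,47
  Yield 29, then a,b = 47,76
Step 2: 47 >= 47, stop.
Therefore out = [2, 1, 3, 4, 7, 11, 18, 29].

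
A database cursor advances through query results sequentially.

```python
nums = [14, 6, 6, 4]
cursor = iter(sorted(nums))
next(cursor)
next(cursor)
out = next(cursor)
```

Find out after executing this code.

Step 1: sorted([14, 6, 6, 4]) = [4, 6, 6, 14].
Step 2: Create iterator and skip 2 elements.
Step 3: next() returns 6.
Therefore out = 6.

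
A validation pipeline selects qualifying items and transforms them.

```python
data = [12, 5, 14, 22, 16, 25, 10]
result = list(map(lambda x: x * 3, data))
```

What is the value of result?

Step 1: Apply lambda x: x * 3 to each element:
  12 -> 36
  5 -> 15
  14 -> 42
  22 -> 66
  16 -> 48
  25 -> 75
  10 -> 30
Therefore result = [36, 15, 42, 66, 48, 75, 30].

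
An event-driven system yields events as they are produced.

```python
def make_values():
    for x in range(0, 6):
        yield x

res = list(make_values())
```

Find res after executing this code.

Step 1: The generator yields each value from range(0, 6).
Step 2: list() consumes all yields: [0, 1, 2, 3, 4, 5].
Therefore res = [0, 1, 2, 3, 4, 5].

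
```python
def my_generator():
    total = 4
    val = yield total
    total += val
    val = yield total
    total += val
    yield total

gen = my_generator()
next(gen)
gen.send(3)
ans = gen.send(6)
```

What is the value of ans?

Step 1: next() -> yield total=4.
Step 2: send(3) -> val=3, total = 4+3 = 7, yield 7.
Step 3: send(6) -> val=6, total = 7+6 = 13, yield 13.
Therefore ans = 13.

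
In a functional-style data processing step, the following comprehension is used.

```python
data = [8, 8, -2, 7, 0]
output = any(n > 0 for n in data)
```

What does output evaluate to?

Step 1: Check n > 0 for each element in [8, 8, -2, 7, 0]:
  8 > 0: True
  8 > 0: True
  -2 > 0: False
  7 > 0: True
  0 > 0: False
Step 2: any() returns True.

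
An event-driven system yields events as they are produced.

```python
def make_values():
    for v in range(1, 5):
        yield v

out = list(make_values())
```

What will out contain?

Step 1: The generator yields each value from range(1, 5).
Step 2: list() consumes all yields: [1, 2, 3, 4].
Therefore out = [1, 2, 3, 4].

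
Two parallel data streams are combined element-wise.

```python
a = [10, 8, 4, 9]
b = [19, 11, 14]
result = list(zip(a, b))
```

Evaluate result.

Step 1: zip stops at shortest (len(a)=4, len(b)=3):
  Index 0: (10, 19)
  Index 1: (8, 11)
  Index 2: (4, 14)
Step 2: Last element of a (9) has no pair, dropped.
Therefore result = [(10, 19), (8, 11), (4, 14)].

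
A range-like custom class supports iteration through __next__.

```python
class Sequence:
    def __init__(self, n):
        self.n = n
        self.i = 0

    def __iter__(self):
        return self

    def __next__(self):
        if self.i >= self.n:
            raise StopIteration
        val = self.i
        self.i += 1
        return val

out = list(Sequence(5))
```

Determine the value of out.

Step 1: Sequence(5) creates an iterator counting 0 to 4.
Step 2: list() consumes all values: [0, 1, 2, 3, 4].
Therefore out = [0, 1, 2, 3, 4].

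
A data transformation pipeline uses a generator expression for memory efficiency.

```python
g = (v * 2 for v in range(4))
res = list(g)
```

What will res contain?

Step 1: For each v in range(4), compute v*2:
  v=0: 0*2 = 0
  v=1: 1*2 = 2
  v=2: 2*2 = 4
  v=3: 3*2 = 6
Therefore res = [0, 2, 4, 6].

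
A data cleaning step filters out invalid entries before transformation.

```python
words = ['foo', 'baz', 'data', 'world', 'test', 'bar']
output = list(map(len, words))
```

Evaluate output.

Step 1: Map len() to each word:
  'foo' -> 3
  'baz' -> 3
  'data' -> 4
  'world' -> 5
  'test' -> 4
  'bar' -> 3
Therefore output = [3, 3, 4, 5, 4, 3].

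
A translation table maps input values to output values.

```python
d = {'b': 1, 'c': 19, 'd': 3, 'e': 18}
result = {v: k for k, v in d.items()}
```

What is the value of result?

Step 1: Invert dict (swap keys and values):
  'b': 1 -> 1: 'b'
  'c': 19 -> 19: 'c'
  'd': 3 -> 3: 'd'
  'e': 18 -> 18: 'e'
Therefore result = {1: 'b', 19: 'c', 3: 'd', 18: 'e'}.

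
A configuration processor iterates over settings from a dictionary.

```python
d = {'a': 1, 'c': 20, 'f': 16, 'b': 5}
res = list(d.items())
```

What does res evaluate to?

Step 1: d.items() returns (key, value) pairs in insertion order.
Therefore res = [('a', 1), ('c', 20), ('f', 16), ('b', 5)].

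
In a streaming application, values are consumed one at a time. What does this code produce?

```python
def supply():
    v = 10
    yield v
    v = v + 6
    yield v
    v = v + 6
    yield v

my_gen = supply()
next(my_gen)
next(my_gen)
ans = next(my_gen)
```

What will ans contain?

Step 1: Trace through generator execution:
  Yield 1: v starts at 10, yield 10
  Yield 2: v = 10 + 6 = 16, yield 16
  Yield 3: v = 16 + 6 = 22, yield 22
Step 2: First next() gets 10, second next() gets the second value, third next() yields 22.
Therefore ans = 22.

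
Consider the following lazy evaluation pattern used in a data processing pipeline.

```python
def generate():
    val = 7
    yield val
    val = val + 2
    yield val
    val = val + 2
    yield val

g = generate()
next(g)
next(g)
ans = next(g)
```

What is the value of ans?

Step 1: Trace through generator execution:
  Yield 1: val starts at 7, yield 7
  Yield 2: val = 7 + 2 = 9, yield 9
  Yield 3: val = 9 + 2 = 11, yield 11
Step 2: First next() gets 7, second next() gets the second value, third next() yields 11.
Therefore ans = 11.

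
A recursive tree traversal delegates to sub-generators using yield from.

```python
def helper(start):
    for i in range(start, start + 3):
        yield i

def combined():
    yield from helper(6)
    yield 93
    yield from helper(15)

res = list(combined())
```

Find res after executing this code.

Step 1: combined() delegates to helper(6):
  yield 6
  yield 7
  yield 8
Step 2: yield 93
Step 3: Delegates to helper(15):
  yield 15
  yield 16
  yield 17
Therefore res = [6, 7, 8, 93, 15, 16, 17].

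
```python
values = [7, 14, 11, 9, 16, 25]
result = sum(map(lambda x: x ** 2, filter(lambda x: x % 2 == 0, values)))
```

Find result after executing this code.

Step 1: Filter even numbers from [7, 14, 11, 9, 16, 25]: [14, 16]
Step 2: Square each: [196, 256]
Step 3: Sum = 452.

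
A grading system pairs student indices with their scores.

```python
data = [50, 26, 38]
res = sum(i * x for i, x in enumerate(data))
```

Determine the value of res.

Step 1: Compute i * x for each (i, x) in enumerate([50, 26, 38]):
  i=0, x=50: 0*50 = 0
  i=1, x=26: 1*26 = 26
  i=2, x=38: 2*38 = 76
Step 2: sum = 0 + 26 + 76 = 102.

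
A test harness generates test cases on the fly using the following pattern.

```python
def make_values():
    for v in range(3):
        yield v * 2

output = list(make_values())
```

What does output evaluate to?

Step 1: For each v in range(3), yield v * 2:
  v=0: yield 0 * 2 = 0
  v=1: yield 1 * 2 = 2
  v=2: yield 2 * 2 = 4
Therefore output = [0, 2, 4].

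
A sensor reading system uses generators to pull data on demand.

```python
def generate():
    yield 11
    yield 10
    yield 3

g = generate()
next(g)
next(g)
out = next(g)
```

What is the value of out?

Step 1: generate() creates a generator.
Step 2: next(g) yields 11 (consumed and discarded).
Step 3: next(g) yields 10 (consumed and discarded).
Step 4: next(g) yields 3, assigned to out.
Therefore out = 3.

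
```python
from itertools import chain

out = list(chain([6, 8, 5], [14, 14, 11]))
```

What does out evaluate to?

Step 1: chain() concatenates iterables: [6, 8, 5] + [14, 14, 11].
Therefore out = [6, 8, 5, 14, 14, 11].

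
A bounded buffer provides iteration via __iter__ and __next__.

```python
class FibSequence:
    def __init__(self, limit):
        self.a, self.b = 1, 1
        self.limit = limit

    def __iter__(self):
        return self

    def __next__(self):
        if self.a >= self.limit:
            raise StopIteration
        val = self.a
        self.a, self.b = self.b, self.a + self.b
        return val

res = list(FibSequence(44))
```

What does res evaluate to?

Step 1: Fibonacci-like sequence (a=1, b=1) until >= 44:
  Yield 1, then a,b = 1,2
  Yield 1, then a,b = 2,3
  Yield 2, then a,b = 3,5
  Yield 3, then a,b = 5,8
  Yield 5, then a,b = 8,13
  Yield 8, then a,b = 13,21
  Yield 13, then a,b = 21,34
  Yield 21, then a,b = 34,55
  Yield 34, then a,b = 55,89
Step 2: 55 >= 44, stop.
Therefore res = [1, 1, 2, 3, 5, 8, 13, 21, 34].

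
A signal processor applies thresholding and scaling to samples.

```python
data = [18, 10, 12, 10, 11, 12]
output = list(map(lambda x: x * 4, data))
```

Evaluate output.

Step 1: Apply lambda x: x * 4 to each element:
  18 -> 72
  10 -> 40
  12 -> 48
  10 -> 40
  11 -> 44
  12 -> 48
Therefore output = [72, 40, 48, 40, 44, 48].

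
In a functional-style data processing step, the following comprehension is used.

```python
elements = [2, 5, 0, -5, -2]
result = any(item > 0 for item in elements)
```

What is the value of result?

Step 1: Check item > 0 for each element in [2, 5, 0, -5, -2]:
  2 > 0: True
  5 > 0: True
  0 > 0: False
  -5 > 0: False
  -2 > 0: False
Step 2: any() returns True.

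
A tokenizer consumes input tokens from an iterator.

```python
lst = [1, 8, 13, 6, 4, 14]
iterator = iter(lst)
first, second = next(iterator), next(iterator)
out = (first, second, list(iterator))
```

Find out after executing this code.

Step 1: Create iterator over [1, 8, 13, 6, 4, 14].
Step 2: first = 1, second = 8.
Step 3: Remaining elements: [13, 6, 4, 14].
Therefore out = (1, 8, [13, 6, 4, 14]).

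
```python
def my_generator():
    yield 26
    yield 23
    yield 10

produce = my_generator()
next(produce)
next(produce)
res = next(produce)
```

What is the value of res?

Step 1: my_generator() creates a generator.
Step 2: next(produce) yields 26 (consumed and discarded).
Step 3: next(produce) yields 23 (consumed and discarded).
Step 4: next(produce) yields 10, assigned to res.
Therefore res = 10.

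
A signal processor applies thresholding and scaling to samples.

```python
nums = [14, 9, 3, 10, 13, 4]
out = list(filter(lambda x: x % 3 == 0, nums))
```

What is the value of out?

Step 1: Filter elements divisible by 3:
  14 % 3 = 2: removed
  9 % 3 = 0: kept
  3 % 3 = 0: kept
  10 % 3 = 1: removed
  13 % 3 = 1: removed
  4 % 3 = 1: removed
Therefore out = [9, 3].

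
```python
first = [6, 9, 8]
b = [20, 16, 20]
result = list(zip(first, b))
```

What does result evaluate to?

Step 1: zip pairs elements at same index:
  Index 0: (6, 20)
  Index 1: (9, 16)
  Index 2: (8, 20)
Therefore result = [(6, 20), (9, 16), (8, 20)].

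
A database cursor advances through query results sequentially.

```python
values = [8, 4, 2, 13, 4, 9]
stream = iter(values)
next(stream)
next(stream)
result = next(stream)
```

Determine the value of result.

Step 1: Create iterator over [8, 4, 2, 13, 4, 9].
Step 2: next() consumes 8.
Step 3: next() consumes 4.
Step 4: next() returns 2.
Therefore result = 2.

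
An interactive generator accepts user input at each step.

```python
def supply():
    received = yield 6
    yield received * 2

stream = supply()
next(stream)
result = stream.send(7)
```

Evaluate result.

Step 1: next(stream) advances to first yield, producing 6.
Step 2: send(7) resumes, received = 7.
Step 3: yield received * 2 = 7 * 2 = 14.
Therefore result = 14.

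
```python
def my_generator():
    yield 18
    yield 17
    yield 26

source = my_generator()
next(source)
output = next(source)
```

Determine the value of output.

Step 1: my_generator() creates a generator.
Step 2: next(source) yields 18 (consumed and discarded).
Step 3: next(source) yields 17, assigned to output.
Therefore output = 17.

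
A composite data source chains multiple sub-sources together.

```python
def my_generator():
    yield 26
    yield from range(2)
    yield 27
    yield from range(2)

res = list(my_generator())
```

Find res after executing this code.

Step 1: Trace yields in order:
  yield 26
  yield 0
  yield 1
  yield 27
  yield 0
  yield 1
Therefore res = [26, 0, 1, 27, 0, 1].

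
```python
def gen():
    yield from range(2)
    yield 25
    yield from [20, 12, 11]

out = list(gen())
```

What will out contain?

Step 1: Trace yields in order:
  yield 0
  yield 1
  yield 25
  yield 20
  yield 12
  yield 11
Therefore out = [0, 1, 25, 20, 12, 11].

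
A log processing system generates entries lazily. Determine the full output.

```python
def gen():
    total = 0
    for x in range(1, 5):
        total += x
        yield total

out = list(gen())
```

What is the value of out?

Step 1: Generator accumulates running sum:
  x=1: total = 1, yield 1
  x=2: total = 3, yield 3
  x=3: total = 6, yield 6
  x=4: total = 10, yield 10
Therefore out = [1, 3, 6, 10].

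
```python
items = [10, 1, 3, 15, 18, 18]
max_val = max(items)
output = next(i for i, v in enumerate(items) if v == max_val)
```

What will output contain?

Step 1: max([10, 1, 3, 15, 18, 18]) = 18.
Step 2: Find first index where value == 18:
  Index 0: 10 != 18
  Index 1: 1 != 18
  Index 2: 3 != 18
  Index 3: 15 != 18
  Index 4: 18 == 18, found!
Therefore output = 4.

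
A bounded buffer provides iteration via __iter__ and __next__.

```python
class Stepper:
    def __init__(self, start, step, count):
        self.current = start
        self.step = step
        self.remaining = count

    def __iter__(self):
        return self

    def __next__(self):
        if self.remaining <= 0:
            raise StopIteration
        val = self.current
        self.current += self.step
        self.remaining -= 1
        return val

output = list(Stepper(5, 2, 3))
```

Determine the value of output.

Step 1: Stepper starts at 5, increments by 2, for 3 steps:
  Yield 5, then current += 2
  Yield 7, then current += 2
  Yield 9, then current += 2
Therefore output = [5, 7, 9].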